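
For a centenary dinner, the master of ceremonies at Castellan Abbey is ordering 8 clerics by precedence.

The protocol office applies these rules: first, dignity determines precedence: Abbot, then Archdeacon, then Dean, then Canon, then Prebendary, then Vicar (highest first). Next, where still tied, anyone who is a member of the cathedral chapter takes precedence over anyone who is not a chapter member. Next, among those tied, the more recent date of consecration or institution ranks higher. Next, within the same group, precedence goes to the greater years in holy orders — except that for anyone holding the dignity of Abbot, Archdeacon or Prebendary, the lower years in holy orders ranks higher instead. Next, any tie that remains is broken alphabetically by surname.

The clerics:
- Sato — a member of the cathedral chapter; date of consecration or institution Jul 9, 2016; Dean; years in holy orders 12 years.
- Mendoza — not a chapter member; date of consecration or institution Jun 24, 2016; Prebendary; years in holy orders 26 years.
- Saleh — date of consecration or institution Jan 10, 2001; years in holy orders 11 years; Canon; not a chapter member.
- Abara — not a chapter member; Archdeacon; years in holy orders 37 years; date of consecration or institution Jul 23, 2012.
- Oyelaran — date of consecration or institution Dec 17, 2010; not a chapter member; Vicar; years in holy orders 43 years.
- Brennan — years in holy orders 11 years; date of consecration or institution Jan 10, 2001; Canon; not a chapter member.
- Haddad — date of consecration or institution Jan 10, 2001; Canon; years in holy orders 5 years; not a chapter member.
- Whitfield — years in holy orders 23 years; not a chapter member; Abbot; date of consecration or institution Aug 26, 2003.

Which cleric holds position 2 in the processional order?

By dignity: Whitfield (Abbot); then Abara (Archdeacon); then Sato (Dean); then Brennan, Saleh and Haddad (Canon); then Mendoza (Prebendary); then Oyelaran (Vicar).
Brennan, Saleh and Haddad are each not a chapter member, so the next rule applies.
Brennan, Saleh and Haddad all have date of consecration or institution Jan 10, 2001, so the next rule applies.
Among Brennan, Saleh and Haddad, by years in holy orders (higher first): Brennan and Saleh (11 years) before Haddad (5 years).
Among Brennan and Saleh, alphabetically by surname: Brennan before Saleh.
Order: Whitfield, Abara, Sato, Brennan, Saleh, Haddad, Mendoza, Oyelaran.

Abara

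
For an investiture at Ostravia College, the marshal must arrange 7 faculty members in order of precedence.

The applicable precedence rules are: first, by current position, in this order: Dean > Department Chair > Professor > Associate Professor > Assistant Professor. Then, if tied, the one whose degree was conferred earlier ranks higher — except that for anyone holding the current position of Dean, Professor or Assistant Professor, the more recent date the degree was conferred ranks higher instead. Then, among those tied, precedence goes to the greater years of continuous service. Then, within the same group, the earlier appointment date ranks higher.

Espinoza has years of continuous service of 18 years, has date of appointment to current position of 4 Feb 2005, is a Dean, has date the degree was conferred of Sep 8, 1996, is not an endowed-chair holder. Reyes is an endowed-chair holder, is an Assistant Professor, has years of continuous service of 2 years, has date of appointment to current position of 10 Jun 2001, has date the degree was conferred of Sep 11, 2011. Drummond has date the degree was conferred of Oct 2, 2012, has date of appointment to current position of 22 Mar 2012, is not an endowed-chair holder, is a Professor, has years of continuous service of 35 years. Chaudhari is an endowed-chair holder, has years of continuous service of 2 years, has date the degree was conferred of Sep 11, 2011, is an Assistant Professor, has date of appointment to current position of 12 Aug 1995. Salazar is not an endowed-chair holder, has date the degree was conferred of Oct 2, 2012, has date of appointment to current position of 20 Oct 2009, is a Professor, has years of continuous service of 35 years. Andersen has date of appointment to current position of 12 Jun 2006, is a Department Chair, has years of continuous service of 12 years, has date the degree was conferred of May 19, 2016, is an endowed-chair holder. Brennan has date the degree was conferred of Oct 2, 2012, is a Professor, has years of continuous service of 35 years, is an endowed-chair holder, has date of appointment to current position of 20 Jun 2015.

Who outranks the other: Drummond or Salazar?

By current position: Espinoza (Dean); then Andersen (Department Chair); then Salazar, Drummond and Brennan (Professor); then Chaudhari and Reyes (Assistant Professor).
Salazar, Drummond and Brennan all have date the degree was conferred Oct 2, 2012, so the next rule applies.
Salazar, Drummond and Brennan all have years of continuous service 35 years, so the next rule applies.
Among Salazar, Drummond and Brennan, by date of appointment to current position (earlier first): Salazar (20 Oct 2009) before Drummond (22 Mar 2012) before Brennan (20 Jun 2015).
Chaudhari and Reyes both have date the degree was conferred Sep 11, 2011, so the next rule applies.
Chaudhari and Reyes both have years of continuous service 2 years, so the next rule applies.
Among Chaudhari and Reyes, by date of appointment to current position (earlier first): Chaudhari (12 Aug 1995) before Reyes (10 Jun 2001).
So Salazar takes precedence.

Salazar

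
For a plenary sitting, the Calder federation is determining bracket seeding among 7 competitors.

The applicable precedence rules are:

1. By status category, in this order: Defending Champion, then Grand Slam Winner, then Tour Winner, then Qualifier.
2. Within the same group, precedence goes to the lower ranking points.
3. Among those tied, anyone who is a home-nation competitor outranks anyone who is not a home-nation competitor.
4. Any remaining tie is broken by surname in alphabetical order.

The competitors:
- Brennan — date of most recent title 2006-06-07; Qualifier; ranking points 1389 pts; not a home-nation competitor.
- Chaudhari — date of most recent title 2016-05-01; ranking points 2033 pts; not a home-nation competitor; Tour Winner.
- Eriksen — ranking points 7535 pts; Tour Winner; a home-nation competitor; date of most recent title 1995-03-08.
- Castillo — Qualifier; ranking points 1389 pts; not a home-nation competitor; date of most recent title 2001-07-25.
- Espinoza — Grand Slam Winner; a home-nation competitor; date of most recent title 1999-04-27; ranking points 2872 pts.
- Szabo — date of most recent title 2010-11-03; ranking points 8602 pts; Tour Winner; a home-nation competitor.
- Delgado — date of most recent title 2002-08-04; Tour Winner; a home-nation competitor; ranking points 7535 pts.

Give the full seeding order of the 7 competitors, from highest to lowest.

By status category: Espinoza (Grand Slam Winner); then Chaudhari, Delgado, Eriksen and Szabo (Tour Winner); then Brennan and Castillo (Qualifier).
Among Chaudhari, Delgado, Eriksen and Szabo, by ranking points (lower first): Chaudhari (2033 pts) before Delgado and Eriksen (7535 pts) before Szabo (8602 pts).
Delgado and Eriksen are each a home-nation competitor, so the next rule applies.
Among Delgado and Eriksen, alphabetically by surname: Delgado before Eriksen.
Brennan and Castillo both have ranking points 1389 pts, so the next rule applies.
Brennan and Castillo are each not a home-nation competitor, so the next rule applies.
Among Brennan and Castillo, alphabetically by surname: Brennan before Castillo.
Full order: Espinoza, Chaudhari, Delgado, Eriksen, Szabo, Brennan, Castillo.

Espinoza, Chaudhari, Delgado, Eriksen, Szabo, Brennan, Castillo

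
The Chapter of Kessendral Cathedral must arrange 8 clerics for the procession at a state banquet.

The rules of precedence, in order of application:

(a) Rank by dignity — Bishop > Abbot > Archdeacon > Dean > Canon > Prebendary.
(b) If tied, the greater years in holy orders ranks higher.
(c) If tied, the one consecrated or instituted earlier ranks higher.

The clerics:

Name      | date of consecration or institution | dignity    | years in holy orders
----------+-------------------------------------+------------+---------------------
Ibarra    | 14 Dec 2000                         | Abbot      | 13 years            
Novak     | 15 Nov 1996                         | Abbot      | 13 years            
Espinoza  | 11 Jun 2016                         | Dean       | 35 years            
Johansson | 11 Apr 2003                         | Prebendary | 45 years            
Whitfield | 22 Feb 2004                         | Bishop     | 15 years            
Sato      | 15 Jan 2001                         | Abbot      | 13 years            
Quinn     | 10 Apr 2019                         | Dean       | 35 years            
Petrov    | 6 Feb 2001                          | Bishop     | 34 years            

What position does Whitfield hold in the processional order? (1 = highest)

2

By dignity: Petrov and Whitfield (Bishop); then Novak, Ibarra and Sato (Abbot); then Espinoza and Quinn (Dean); then Johansson (Prebendary).
Among Petrov and Whitfield, by years in holy orders (higher first): Petrov (34 years) before Whitfield (15 years).
Novak, Ibarra and Sato all have years in holy orders 13 years, so the next rule applies.
Among Novak, Ibarra and Sato, by date of consecration or institution (earlier first): Novak (15 Nov 1996) before Ibarra (14 Dec 2000) before Sato (15 Jan 2001).
Espinoza and Quinn both have years in holy orders 35 years, so the next rule applies.
Among Espinoza and Quinn, by date of consecration or institution (earlier first): Espinoza (11 Jun 2016) before Quinn (10 Apr 2019).
Order: Petrov, Whitfield, Novak, Ibarra, Sato, Espinoza, Quinn, Johansson. So position 2.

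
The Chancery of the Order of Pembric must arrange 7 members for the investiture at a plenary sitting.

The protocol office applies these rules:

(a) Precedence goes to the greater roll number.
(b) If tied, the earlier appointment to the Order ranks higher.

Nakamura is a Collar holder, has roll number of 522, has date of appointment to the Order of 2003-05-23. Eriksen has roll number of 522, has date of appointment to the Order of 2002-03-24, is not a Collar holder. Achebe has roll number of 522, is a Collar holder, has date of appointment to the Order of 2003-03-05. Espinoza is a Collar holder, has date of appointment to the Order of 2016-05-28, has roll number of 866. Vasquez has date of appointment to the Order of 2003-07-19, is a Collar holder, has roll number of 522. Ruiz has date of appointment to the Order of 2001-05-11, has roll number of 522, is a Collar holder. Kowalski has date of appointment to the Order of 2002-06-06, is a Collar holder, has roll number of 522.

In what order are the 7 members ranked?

Espinoza, Ruiz, Eriksen, Kowalski, Achebe, Nakamura, Vasquez

By roll number (higher first): Espinoza (866); then Ruiz, Eriksen, Kowalski, Achebe, Nakamura and Vasquez (each 522).
Among Ruiz, Eriksen, Kowalski, Achebe, Nakamura and Vasquez, by date of appointment to the Order (earlier first): Ruiz (2001-05-11) before Eriksen (2002-03-24) before Kowalski (2002-06-06) before Achebe (2003-03-05) before Nakamura (2003-05-23) before Vasquez (2003-07-19).
Full order: Espinoza, Ruiz, Eriksen, Kowalski, Achebe, Nakamura, Vasquez.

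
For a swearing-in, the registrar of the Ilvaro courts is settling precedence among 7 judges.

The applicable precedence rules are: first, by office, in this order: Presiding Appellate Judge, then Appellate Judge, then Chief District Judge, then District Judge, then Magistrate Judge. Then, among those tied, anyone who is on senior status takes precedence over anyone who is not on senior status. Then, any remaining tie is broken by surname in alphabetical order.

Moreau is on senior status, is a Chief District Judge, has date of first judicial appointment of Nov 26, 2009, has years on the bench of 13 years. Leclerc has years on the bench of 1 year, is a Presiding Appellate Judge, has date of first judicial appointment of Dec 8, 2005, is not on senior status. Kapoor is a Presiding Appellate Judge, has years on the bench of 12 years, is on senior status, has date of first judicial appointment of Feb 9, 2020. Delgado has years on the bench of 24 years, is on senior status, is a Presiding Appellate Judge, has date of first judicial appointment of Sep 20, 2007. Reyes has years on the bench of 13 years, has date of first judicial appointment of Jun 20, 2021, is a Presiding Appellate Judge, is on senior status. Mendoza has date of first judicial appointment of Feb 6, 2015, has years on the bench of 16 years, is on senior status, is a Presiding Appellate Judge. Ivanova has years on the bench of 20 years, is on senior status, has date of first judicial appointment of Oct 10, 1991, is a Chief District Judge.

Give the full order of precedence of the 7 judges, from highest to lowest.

Delgado, Kapoor, Mendoza, Reyes, Leclerc, Ivanova, Moreau

By office: Delgado, Kapoor, Mendoza, Reyes and Leclerc (Presiding Appellate Judge); then Ivanova and Moreau (Chief District Judge).
Among Delgado, Kapoor, Mendoza, Reyes and Leclerc, on senior status before not on senior status: Delgado, Kapoor, Mendoza and Reyes (on senior status) before Leclerc (not on senior status).
Among Delgado, Kapoor, Mendoza and Reyes, alphabetically by surname: Delgado before Kapoor before Mendoza before Reyes.
Ivanova and Moreau are each on senior status, so the next rule applies.
Among Ivanova and Moreau, alphabetically by surname: Ivanova before Moreau.
Full order: Delgado, Kapoor, Mendoza, Reyes, Leclerc, Ivanova, Moreau.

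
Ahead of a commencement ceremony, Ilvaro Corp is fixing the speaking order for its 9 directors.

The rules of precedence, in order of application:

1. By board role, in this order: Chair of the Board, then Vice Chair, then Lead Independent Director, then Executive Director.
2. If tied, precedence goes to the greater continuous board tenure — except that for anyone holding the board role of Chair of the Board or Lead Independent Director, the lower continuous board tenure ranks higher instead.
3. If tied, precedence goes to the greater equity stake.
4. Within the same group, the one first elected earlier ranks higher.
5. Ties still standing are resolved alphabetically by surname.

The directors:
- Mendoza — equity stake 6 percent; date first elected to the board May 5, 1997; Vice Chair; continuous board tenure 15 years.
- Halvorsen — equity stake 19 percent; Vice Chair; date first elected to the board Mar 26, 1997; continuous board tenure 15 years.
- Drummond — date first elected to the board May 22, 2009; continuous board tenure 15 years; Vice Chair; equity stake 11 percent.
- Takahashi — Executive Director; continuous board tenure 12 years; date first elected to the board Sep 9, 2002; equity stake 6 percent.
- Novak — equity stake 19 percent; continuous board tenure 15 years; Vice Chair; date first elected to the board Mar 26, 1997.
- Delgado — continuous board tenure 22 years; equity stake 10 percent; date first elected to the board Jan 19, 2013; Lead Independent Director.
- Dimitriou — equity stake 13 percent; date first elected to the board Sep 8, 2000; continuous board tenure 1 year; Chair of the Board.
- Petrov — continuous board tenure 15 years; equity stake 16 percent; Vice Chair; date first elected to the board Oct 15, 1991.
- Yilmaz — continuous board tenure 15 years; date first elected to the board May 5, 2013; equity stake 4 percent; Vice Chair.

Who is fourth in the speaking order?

Petrov

By board role: Dimitriou (Chair of the Board); then Halvorsen, Novak, Petrov, Drummond, Mendoza and Yilmaz (Vice Chair); then Delgado (Lead Independent Director); then Takahashi (Executive Director).
Halvorsen, Novak, Petrov, Drummond, Mendoza and Yilmaz all have continuous board tenure 15 years, so the next rule applies.
Among Halvorsen, Novak, Petrov, Drummond, Mendoza and Yilmaz, by equity stake (higher first): Halvorsen and Novak (19 percent) before Petrov (16 percent) before Drummond (11 percent) before Mendoza (6 percent) before Yilmaz (4 percent).
Halvorsen and Novak both have date first elected to the board Mar 26, 1997, so the next rule applies.
Among Halvorsen and Novak, alphabetically by surname: Halvorsen before Novak.
Order: Dimitriou, Halvorsen, Novak, Petrov, Drummond, Mendoza, Yilmaz, Delgado, Takahashi.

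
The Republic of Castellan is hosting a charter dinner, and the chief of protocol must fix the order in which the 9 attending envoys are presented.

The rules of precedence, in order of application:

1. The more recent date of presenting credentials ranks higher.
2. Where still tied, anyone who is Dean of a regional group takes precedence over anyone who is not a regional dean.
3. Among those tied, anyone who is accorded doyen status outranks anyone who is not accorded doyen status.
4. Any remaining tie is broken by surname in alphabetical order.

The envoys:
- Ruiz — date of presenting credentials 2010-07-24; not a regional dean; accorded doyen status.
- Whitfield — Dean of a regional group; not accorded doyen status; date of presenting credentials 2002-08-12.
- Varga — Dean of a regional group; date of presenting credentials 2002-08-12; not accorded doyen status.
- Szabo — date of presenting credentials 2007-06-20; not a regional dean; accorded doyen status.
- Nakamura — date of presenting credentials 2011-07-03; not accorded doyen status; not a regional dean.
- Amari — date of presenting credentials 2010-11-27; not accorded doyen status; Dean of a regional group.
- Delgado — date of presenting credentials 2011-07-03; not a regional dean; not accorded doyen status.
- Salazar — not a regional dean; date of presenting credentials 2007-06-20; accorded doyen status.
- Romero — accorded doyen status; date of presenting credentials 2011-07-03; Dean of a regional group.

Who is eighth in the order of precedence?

Varga

By date of presenting credentials (later first): Romero, Delgado and Nakamura (each 2011-07-03); then Amari (2010-11-27); then Ruiz (2010-07-24); then Salazar and Szabo (both 2007-06-20); then Varga and Whitfield (both 2002-08-12).
Among Romero, Delgado and Nakamura, Dean of a regional group before not a regional dean: Romero (Dean of a regional group) before Delgado and Nakamura (not a regional dean).
Delgado and Nakamura are each not accorded doyen status, so the next rule applies.
Among Delgado and Nakamura, alphabetically by surname: Delgado before Nakamura.
Salazar and Szabo are each not a regional dean, so the next rule applies.
Salazar and Szabo are each accorded doyen status, so the next rule applies.
Among Salazar and Szabo, alphabetically by surname: Salazar before Szabo.
Varga and Whitfield are each Dean of a regional group, so the next rule applies.
Varga and Whitfield are each not accorded doyen status, so the next rule applies.
Among Varga and Whitfield, alphabetically by surname: Varga before Whitfield.
Order: Romero, Delgado, Nakamura, Amari, Ruiz, Salazar, Szabo, Varga, Whitfield.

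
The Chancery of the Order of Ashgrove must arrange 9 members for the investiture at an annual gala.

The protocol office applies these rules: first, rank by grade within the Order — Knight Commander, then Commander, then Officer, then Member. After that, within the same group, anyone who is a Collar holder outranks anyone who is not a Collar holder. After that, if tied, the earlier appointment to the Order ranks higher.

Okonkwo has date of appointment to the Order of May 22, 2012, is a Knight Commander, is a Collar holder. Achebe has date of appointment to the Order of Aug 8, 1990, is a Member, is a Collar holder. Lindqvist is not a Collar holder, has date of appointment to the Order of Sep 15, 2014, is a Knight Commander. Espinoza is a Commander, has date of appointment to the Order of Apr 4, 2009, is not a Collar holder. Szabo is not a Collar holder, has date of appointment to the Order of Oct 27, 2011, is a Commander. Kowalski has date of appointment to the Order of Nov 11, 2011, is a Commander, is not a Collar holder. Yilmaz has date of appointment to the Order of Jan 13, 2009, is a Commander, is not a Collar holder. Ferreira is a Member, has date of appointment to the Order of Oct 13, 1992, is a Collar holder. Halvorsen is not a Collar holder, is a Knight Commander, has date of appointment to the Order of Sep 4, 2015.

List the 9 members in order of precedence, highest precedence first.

Okonkwo, Lindqvist, Halvorsen, Yilmaz, Espinoza, Szabo, Kowalski, Achebe, Ferreira

By grade within the Order: Okonkwo, Lindqvist and Halvorsen (Knight Commander); then Yilmaz, Espinoza, Szabo and Kowalski (Commander); then Achebe and Ferreira (Member).
Among Okonkwo, Lindqvist and Halvorsen, a Collar holder before not a Collar holder: Okonkwo (a Collar holder) before Lindqvist and Halvorsen (not a Collar holder).
Among Lindqvist and Halvorsen, by date of appointment to the Order (earlier first): Lindqvist (Sep 15, 2014) before Halvorsen (Sep 4, 2015).
Yilmaz, Espinoza, Szabo and Kowalski are each not a Collar holder, so the next rule applies.
Among Yilmaz, Espinoza, Szabo and Kowalski, by date of appointment to the Order (earlier first): Yilmaz (Jan 13, 2009) before Espinoza (Apr 4, 2009) before Szabo (Oct 27, 2011) before Kowalski (Nov 11, 2011).
Achebe and Ferreira are each a Collar holder, so the next rule applies.
Among Achebe and Ferreira, by date of appointment to the Order (earlier first): Achebe (Aug 8, 1990) before Ferreira (Oct 13, 1992).
Full order: Okonkwo, Lindqvist, Halvorsen, Yilmaz, Espinoza, Szabo, Kowalski, Achebe, Ferreira.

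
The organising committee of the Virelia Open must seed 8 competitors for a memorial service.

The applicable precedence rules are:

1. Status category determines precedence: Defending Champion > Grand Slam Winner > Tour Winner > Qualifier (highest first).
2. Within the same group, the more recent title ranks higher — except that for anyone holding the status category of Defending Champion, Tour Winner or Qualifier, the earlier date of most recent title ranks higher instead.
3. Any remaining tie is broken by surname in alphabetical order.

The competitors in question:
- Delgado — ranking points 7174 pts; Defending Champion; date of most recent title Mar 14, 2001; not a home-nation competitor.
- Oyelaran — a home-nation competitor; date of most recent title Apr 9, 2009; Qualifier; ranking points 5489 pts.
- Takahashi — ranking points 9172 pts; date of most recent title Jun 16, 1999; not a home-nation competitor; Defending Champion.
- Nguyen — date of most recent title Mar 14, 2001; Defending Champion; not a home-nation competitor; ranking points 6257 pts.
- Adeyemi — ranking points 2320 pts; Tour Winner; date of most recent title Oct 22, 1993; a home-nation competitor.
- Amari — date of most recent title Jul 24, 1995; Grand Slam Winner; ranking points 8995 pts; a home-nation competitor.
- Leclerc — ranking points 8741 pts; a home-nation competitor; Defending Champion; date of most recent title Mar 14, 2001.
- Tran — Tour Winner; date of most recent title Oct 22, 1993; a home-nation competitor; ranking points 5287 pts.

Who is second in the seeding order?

Delgado

By status category: Takahashi, Delgado, Leclerc and Nguyen (Defending Champion); then Amari (Grand Slam Winner); then Adeyemi and Tran (Tour Winner); then Oyelaran (Qualifier).
Among Takahashi, Delgado, Leclerc and Nguyen, by date of most recent title (earlier first) (reversed rule for this group): Takahashi (Jun 16, 1999) before Delgado, Leclerc and Nguyen (Mar 14, 2001).
Among Delgado, Leclerc and Nguyen, alphabetically by surname: Delgado before Leclerc before Nguyen.
Adeyemi and Tran both have date of most recent title Oct 22, 1993, so the next rule applies.
Among Adeyemi and Tran, alphabetically by surname: Adeyemi before Tran.
Order: Takahashi, Delgado, Leclerc, Nguyen, Amari, Adeyemi, Tran, Oyelaran.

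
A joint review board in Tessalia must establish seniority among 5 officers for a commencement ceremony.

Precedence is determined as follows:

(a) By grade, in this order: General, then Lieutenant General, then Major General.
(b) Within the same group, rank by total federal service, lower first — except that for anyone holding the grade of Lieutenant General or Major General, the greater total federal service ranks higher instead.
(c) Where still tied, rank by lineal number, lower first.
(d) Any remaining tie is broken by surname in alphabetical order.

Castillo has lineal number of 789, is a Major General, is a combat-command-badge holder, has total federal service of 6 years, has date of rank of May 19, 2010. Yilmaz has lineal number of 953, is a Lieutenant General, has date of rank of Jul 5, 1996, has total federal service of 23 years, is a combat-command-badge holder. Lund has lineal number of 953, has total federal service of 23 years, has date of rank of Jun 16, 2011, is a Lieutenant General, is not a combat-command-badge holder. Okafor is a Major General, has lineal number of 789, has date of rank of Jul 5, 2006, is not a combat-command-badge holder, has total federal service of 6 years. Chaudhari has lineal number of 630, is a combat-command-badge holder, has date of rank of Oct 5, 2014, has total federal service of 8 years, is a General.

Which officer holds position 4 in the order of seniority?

Castillo

By grade: Chaudhari (General); then Lund and Yilmaz (Lieutenant General); then Castillo and Okafor (Major General).
Lund and Yilmaz both have total federal service 23 years, so the next rule applies.
Lund and Yilmaz both have lineal number 953, so the next rule applies.
Among Lund and Yilmaz, alphabetically by surname: Lund before Yilmaz.
Castillo and Okafor both have total federal service 6 years, so the next rule applies.
Castillo and Okafor both have lineal number 789, so the next rule applies.
Among Castillo and Okafor, alphabetically by surname: Castillo before Okafor.
Order: Chaudhari, Lund, Yilmaz, Castillo, Okafor.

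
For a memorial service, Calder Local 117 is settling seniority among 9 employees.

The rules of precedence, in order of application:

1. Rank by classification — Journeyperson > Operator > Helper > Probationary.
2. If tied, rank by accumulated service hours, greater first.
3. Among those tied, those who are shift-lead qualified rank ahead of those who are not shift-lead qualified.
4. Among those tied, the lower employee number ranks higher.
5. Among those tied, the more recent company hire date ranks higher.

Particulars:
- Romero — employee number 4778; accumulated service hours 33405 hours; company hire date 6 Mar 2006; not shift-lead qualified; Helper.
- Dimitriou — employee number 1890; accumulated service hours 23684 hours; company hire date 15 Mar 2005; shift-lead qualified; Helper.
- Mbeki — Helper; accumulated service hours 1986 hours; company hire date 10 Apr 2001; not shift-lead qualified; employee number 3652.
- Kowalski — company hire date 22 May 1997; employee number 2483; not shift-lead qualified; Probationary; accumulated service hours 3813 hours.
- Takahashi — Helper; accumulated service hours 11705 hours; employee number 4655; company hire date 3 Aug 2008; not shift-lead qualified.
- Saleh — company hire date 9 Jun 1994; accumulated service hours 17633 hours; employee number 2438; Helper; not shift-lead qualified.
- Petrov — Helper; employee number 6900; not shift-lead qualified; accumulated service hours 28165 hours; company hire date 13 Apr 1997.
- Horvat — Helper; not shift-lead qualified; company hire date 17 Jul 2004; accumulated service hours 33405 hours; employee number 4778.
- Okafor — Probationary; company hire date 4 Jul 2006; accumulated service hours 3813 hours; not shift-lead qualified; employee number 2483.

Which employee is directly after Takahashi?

Mbeki

By classification: Romero, Horvat, Petrov, Dimitriou, Saleh, Takahashi and Mbeki (Helper); then Okafor and Kowalski (Probationary).
Among Romero, Horvat, Petrov, Dimitriou, Saleh, Takahashi and Mbeki, by accumulated service hours (higher first): Romero and Horvat (33405 hours) before Petrov (28165 hours) before Dimitriou (23684 hours) before Saleh (17633 hours) before Takahashi (11705 hours) before Mbeki (1986 hours).
Romero and Horvat are each not shift-lead qualified, so the next rule applies.
Romero and Horvat both have employee number 4778, so the next rule applies.
Among Romero and Horvat, by company hire date (later first): Romero (6 Mar 2006) before Horvat (17 Jul 2004).
Okafor and Kowalski both have accumulated service hours 3813 hours, so the next rule applies.
Okafor and Kowalski are each not shift-lead qualified, so the next rule applies.
Okafor and Kowalski both have employee number 2483, so the next rule applies.
Among Okafor and Kowalski, by company hire date (later first): Okafor (4 Jul 2006) before Kowalski (22 May 1997).
Order: Romero, Horvat, Petrov, Dimitriou, Saleh, Takahashi, Mbeki, Okafor, Kowalski.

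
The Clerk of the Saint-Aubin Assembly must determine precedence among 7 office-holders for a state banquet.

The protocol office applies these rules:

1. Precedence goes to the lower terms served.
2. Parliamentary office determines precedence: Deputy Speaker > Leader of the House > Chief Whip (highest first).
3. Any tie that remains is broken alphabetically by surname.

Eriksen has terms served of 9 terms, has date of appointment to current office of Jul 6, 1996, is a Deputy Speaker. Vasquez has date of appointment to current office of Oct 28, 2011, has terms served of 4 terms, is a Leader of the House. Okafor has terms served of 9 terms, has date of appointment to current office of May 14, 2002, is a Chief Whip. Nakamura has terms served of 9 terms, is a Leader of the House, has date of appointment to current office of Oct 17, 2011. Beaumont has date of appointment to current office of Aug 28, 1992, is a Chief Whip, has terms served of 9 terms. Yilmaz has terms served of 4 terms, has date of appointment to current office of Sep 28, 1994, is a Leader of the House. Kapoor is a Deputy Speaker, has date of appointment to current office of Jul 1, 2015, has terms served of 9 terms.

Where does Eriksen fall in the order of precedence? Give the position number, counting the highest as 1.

3

By terms served (lower first): Vasquez and Yilmaz (both 4 terms); then Eriksen, Kapoor, Nakamura, Beaumont and Okafor (each 9 terms).
Vasquez and Yilmaz are each Leader of the House, so the next rule applies.
Among Vasquez and Yilmaz, alphabetically by surname: Vasquez before Yilmaz.
Among Eriksen, Kapoor, Nakamura, Beaumont and Okafor, by parliamentary office: Eriksen and Kapoor (Deputy Speaker) before Nakamura (Leader of the House) before Beaumont and Okafor (Chief Whip).
Among Eriksen and Kapoor, alphabetically by surname: Eriksen before Kapoor.
Among Beaumont and Okafor, alphabetically by surname: Beaumont before Okafor.
Order: Vasquez, Yilmaz, Eriksen, Kapoor, Nakamura, Beaumont, Okafor. So position 3.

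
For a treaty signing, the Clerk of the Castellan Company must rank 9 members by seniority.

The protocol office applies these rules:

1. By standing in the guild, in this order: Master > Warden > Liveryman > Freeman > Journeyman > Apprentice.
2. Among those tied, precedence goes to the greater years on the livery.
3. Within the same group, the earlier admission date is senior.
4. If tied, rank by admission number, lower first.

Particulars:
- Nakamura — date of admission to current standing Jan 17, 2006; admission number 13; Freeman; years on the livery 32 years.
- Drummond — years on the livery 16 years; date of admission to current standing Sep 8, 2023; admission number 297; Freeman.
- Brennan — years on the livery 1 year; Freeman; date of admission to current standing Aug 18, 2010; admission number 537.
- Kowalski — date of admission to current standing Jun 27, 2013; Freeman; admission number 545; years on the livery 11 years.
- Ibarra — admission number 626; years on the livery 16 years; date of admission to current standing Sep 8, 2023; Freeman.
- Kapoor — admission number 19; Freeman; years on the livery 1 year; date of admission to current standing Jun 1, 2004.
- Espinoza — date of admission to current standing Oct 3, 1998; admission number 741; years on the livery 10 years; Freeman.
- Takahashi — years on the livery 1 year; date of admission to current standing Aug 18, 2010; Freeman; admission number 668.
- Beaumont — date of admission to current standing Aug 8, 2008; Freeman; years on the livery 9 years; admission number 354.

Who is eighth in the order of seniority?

Brennan

By standing in the guild: Nakamura, Drummond, Ibarra, Kowalski, Espinoza, Beaumont, Kapoor, Brennan and Takahashi (Freeman).
Among Nakamura, Drummond, Ibarra, Kowalski, Espinoza, Beaumont, Kapoor, Brennan and Takahashi, by years on the livery (higher first): Nakamura (32 years) before Drummond and Ibarra (16 years) before Kowalski (11 years) before Espinoza (10 years) before Beaumont (9 years) before Kapoor, Brennan and Takahashi (1 year).
Drummond and Ibarra both have date of admission to current standing Sep 8, 2023, so the next rule applies.
Among Drummond and Ibarra, by admission number (lower first): Drummond (297) before Ibarra (626).
Among Kapoor, Brennan and Takahashi, by date of admission to current standing (earlier first): Kapoor (Jun 1, 2004) before Brennan and Takahashi (Aug 18, 2010).
Among Brennan and Takahashi, by admission number (lower first): Brennan (537) before Takahashi (668).
Order: Nakamura, Drummond, Ibarra, Kowalski, Espinoza, Beaumont, Kapoor, Brennan, Takahashi.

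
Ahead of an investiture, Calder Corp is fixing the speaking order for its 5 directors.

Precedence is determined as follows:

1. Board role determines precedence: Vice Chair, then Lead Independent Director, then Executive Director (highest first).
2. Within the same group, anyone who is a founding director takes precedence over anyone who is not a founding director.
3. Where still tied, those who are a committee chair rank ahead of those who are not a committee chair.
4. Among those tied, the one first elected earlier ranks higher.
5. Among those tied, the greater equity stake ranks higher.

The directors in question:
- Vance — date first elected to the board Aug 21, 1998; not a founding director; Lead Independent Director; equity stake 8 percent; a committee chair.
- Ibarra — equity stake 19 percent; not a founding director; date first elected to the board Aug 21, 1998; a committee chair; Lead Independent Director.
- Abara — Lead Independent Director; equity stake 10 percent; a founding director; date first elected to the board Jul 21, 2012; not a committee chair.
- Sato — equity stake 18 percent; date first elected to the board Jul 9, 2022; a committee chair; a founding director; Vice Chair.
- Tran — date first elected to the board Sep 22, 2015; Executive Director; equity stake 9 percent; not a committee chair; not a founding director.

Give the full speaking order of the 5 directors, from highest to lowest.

By board role: Sato (Vice Chair); then Abara, Ibarra and Vance (Lead Independent Director); then Tran (Executive Director).
Among Abara, Ibarra and Vance, a founding director before not a founding director: Abara (a founding director) before Ibarra and Vance (not a founding director).
Ibarra and Vance are each a committee chair, so the next rule applies.
Ibarra and Vance both have date first elected to the board Aug 21, 1998, so the next rule applies.
Among Ibarra and Vance, by equity stake (higher first): Ibarra (19 percent) before Vance (8 percent).
Full order: Sato, Abara, Ibarra, Vance, Tran.

Sato, Abara, Ibarra, Vance, Tran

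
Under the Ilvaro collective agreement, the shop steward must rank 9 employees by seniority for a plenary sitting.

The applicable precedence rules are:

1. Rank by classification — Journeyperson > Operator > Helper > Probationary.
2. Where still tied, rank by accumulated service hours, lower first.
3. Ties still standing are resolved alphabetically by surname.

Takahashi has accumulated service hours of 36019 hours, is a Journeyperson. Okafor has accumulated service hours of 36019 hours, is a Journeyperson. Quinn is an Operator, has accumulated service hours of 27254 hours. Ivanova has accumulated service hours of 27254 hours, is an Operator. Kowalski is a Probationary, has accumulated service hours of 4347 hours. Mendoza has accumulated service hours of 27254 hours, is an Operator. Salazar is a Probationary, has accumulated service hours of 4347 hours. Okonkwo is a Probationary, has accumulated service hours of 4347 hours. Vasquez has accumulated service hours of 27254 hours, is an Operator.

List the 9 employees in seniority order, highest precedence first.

By classification: Okafor and Takahashi (Journeyperson); then Ivanova, Mendoza, Quinn and Vasquez (Operator); then Kowalski, Okonkwo and Salazar (Probationary).
Okafor and Takahashi both have accumulated service hours 36019 hours, so the next rule applies.
Among Okafor and Takahashi, alphabetically by surname: Okafor before Takahashi.
Ivanova, Mendoza, Quinn and Vasquez all have accumulated service hours 27254 hours, so the next rule applies.
Among Ivanova, Mendoza, Quinn and Vasquez, alphabetically by surname: Ivanova before Mendoza before Quinn before Vasquez.
Kowalski, Okonkwo and Salazar all have accumulated service hours 4347 hours, so the next rule applies.
Among Kowalski, Okonkwo and Salazar, alphabetically by surname: Kowalski before Okonkwo before Salazar.
Full order: Okafor, Takahashi, Ivanova, Mendoza, Quinn, Vasquez, Kowalski, Okonkwo, Salazar.

Okafor, Takahashi, Ivanova, Mendoza, Quinn, Vasquez, Kowalski, Okonkwo, Salazar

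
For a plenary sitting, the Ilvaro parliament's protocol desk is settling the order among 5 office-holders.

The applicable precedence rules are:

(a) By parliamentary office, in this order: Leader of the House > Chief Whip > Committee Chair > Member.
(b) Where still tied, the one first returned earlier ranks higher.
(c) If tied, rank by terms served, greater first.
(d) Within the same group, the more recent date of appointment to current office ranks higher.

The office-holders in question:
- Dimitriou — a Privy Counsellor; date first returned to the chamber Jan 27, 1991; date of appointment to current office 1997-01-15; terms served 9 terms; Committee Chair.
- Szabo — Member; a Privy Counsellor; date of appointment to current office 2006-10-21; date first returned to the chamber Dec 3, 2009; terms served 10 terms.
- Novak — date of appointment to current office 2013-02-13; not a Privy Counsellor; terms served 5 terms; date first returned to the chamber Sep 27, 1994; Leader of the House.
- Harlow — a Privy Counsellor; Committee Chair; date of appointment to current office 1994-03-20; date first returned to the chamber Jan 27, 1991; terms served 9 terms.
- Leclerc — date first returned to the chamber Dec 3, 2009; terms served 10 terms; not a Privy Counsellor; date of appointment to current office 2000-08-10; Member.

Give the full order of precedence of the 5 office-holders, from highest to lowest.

Novak, Dimitriou, Harlow, Szabo, Leclerc

By parliamentary office: Novak (Leader of the House); then Dimitriou and Harlow (Committee Chair); then Szabo and Leclerc (Member).
Dimitriou and Harlow both have date first returned to the chamber Jan 27, 1991, so the next rule applies.
Dimitriou and Harlow both have terms served 9 terms, so the next rule applies.
Among Dimitriou and Harlow, by date of appointment to current office (later first): Dimitriou (1997-01-15) before Harlow (1994-03-20).
Szabo and Leclerc both have date first returned to the chamber Dec 3, 2009, so the next rule applies.
Szabo and Leclerc both have terms served 10 terms, so the next rule applies.
Among Szabo and Leclerc, by date of appointment to current office (later first): Szabo (2006-10-21) before Leclerc (2000-08-10).
Full order: Novak, Dimitriou, Harlow, Szabo, Leclerc.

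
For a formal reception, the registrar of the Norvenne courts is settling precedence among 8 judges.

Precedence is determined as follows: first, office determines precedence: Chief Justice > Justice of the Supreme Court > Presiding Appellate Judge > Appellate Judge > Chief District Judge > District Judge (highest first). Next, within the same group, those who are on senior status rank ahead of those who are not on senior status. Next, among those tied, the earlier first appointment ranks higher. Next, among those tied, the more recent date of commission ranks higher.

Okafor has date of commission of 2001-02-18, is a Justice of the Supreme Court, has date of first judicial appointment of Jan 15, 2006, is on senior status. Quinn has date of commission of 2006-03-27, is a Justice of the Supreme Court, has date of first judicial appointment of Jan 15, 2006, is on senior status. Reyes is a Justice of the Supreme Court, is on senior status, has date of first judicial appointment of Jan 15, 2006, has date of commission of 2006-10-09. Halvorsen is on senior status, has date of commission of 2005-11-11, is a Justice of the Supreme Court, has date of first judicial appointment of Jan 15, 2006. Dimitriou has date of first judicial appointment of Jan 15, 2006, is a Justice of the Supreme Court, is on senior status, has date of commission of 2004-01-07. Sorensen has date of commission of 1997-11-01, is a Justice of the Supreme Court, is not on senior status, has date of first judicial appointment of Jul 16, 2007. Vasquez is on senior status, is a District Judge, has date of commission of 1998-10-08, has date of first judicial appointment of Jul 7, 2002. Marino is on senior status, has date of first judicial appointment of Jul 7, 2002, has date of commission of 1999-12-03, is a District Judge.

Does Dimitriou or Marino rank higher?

Dimitriou

By office: Reyes, Quinn, Halvorsen, Dimitriou, Okafor and Sorensen (Justice of the Supreme Court); then Marino and Vasquez (District Judge).
Among Reyes, Quinn, Halvorsen, Dimitriou, Okafor and Sorensen, on senior status before not on senior status: Reyes, Quinn, Halvorsen, Dimitriou and Okafor (on senior status) before Sorensen (not on senior status).
Reyes, Quinn, Halvorsen, Dimitriou and Okafor all have date of first judicial appointment Jan 15, 2006, so the next rule applies.
Among Reyes, Quinn, Halvorsen, Dimitriou and Okafor, by date of commission (later first): Reyes (2006-10-09) before Quinn (2006-03-27) before Halvorsen (2005-11-11) before Dimitriou (2004-01-07) before Okafor (2001-02-18).
Marino and Vasquez are each on senior status, so the next rule applies.
Marino and Vasquez both have date of first judicial appointment Jul 7, 2002, so the next rule applies.
Among Marino and Vasquez, by date of commission (later first): Marino (1999-12-03) before Vasquez (1998-10-08).
So Dimitriou takes precedence.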